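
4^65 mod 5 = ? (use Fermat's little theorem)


Fermat's little theorem: if p is prime and gcd(a,p)=1, then a^(p-1) ≡ 1 (mod p)
p = 5 is prime, gcd(4,5) = 1
Reduce exponent: 65 mod 4 = 1
So 4^65 ≡ 4^1 (mod 5)
4^1 mod 5 = 4

4^65 ≡ 4 (mod 5)


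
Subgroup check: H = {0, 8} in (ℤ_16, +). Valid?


Subgroup test for H = {0, 8} in (ℤ_16, +):
(1) 0 ∈ H? Yes
(2) Closure: for all a,b ∈ H, (a+b) mod 16 ∈ H? Yes
(3) Inverses: for all a ∈ H, -a mod 16 ∈ H? Yes

Yes, H is a subgroup of ℤ_16


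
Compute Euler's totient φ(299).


Factor n: 299 = 13 × 23
φ(n) = n · ∏(1 - 1/p) over distinct primes p | n
φ(299) = 299 · (1 - 1/13) · (1 - 1/23) = 264

φ(299) = 264


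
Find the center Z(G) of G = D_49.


Z(G) = {g ∈ G | gx = xg for all x ∈ G}
For odd n, Z(D_n) = {e}: no nontrivial rotation commutes with all reflections

Z(D_49) = {e}


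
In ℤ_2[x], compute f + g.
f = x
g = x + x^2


Add coefficients mod 2:
x^0: 0 + 0 = 0 (mod 2)
x^1: 1 + 1 = 0 (mod 2)
x^2: 0 + 1 = 1 (mod 2)
Result: x^2

f + g = x^2


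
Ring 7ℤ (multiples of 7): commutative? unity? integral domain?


7ℤ is a commutative ring under +,× but has no multiplicative identity (1 ∉ 7ℤ); it has no zero divisors, but without unity it is not an integral domain
Commutative: Yes
Integral domain: No
Has unity: No

7ℤ (multiples of 7): Commutative=Yes, Unity=No


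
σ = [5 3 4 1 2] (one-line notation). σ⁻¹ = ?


To find σ⁻¹, swap domain and range:
σ(1) = 5 → σ⁻¹(5) = 1
σ(2) = 3 → σ⁻¹(3) = 2
σ(3) = 4 → σ⁻¹(4) = 3
σ(4) = 1 → σ⁻¹(1) = 4
σ(5) = 2 → σ⁻¹(2) = 5

σ⁻¹ = [4 5 2 3 1]


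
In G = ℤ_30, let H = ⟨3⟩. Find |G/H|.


|⟨3⟩| = n / gcd(3, 30) = 30 / 3 = 10
H is normal (ℤ_30 is abelian).
|G/H| = |G| / |H| = 30 / 10 = 3

|G/H| = 3


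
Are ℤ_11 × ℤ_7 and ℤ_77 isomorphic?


Comparing ℤ_11 × ℤ_7 and ℤ_77:
gcd(11,7) = 1, so ℤ_11 × ℤ_7 ≅ ℤ_77 (CRT)

Yes, ℤ_11 × ℤ_7 ≅ ℤ_77


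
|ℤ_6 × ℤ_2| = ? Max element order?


|ℤ_6 × ℤ_2| = 6 × 2 = 12
Max element order = lcm(6,2) = 6
Cyclic? No (gcd=2)

|ℤ_6×ℤ_2| = 12, max element order = 6


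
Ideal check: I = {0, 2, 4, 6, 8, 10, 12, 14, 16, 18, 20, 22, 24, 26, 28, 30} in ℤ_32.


Check ideal conditions for I = {0, 2, 4, 6, 8, 10, 12, 14, 16, 18, 20, 22, 24, 26, 28, 30} in ℤ_32:
(1) I is an additive subgroup? Yes
(2) For r ∈ ℤ_32 and a ∈ I: r·a ∈ I? Yes

Yes, I is an ideal of ℤ_32


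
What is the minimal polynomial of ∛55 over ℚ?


∛55 satisfies x³ - 55 = 0, irreducible over ℚ (no rational root; 55 is not a perfect cube)

Minimal polynomial: x³ - 55


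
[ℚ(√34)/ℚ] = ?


√34 has minimal polynomial x² - 34 (irreducible over ℚ since 34 is squarefree)

[ℚ(√34)/ℚ] = 2


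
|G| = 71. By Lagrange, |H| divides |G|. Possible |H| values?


Lagrange's theorem: |H| divides |G|
|G| = 71
Divisors of 71: 1, 71

Possible subgroup orders: {1, 71}


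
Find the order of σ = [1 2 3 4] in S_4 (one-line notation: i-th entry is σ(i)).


Cycle decomposition: identity (all elements fixed)
Order = 1 (identity has order 1)

ord(σ) = 1


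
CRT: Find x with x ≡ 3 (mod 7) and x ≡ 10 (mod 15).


m₁ = 7, m₂ = 15, gcd = 1, so CRT applies. M = m₁·m₂ = 105
Let M₁ = M/m₁ = 15, M₂ = M/m₂ = 7
Find y₁ ≡ M₁⁻¹ (mod m₁): 15⁻¹ ≡ 1 (mod 7)
Find y₂ ≡ M₂⁻¹ (mod m₂): 7⁻¹ ≡ 13 (mod 15)
x = a₁·M₁·y₁ + a₂·M₂·y₂ = 3·15·1 + 10·7·13 = 955
Reduce mod 105: x ≡ 10
Check: 10 mod 7 = 3 ✓, 10 mod 15 = 10 ✓

x ≡ 10 (mod 105)


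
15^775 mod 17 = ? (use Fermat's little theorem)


Fermat's little theorem: if p is prime and gcd(a,p)=1, then a^(p-1) ≡ 1 (mod p)
p = 17 is prime, gcd(15,17) = 1
Reduce exponent: 775 mod 16 = 7
So 15^775 ≡ 15^7 (mod 17)
15^7 mod 17 = 8

15^775 ≡ 8 (mod 17)


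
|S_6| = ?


|S_n| = n! (number of permutations of n symbols)
|S_6| = 6! = 720

|S_6| = 720


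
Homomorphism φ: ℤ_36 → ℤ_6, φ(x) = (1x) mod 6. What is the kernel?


Kernel = preimage of identity
ker(φ) = {x ∈ ℤ_36 : 1x ≡ 0 (mod 6)}. Since 6 | 36, φ is well-defined. The kernel is the cyclic subgroup ⟨6⟩ of ℤ_36 (order 6), i.e. {0, 6, 12, 18, 24, 30}

ker(φ) = {0, 6, 12, 18, 24, 30}


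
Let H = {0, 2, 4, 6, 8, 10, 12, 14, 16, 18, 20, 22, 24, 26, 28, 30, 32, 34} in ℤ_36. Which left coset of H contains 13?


13 + H = {13 + h (mod 36) : h ∈ H}
13+0=13, 13+2=15, 13+4=17, 13+6=19, 13+8=21, 13+10=23, 13+12=25, 13+14=27, 13+16=29, 13+18=31, 13+20=33, 13+22=35, 13+24=1, 13+26=3, 13+28=5, 13+30=7, 13+32=9, 13+34=11
13 + H = {1, 3, 5, 7, 9, 11, 13, 15, 17, 19, 21, 23, 25, 27, 29, 31, 33, 35} = 1 + H

13 + H = {1, 3, 5, 7, 9, 11, 13, 15, 17, 19, 21, 23, 25, 27, 29, 31, 33, 35}


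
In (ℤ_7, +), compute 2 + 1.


Operation: addition mod 7
2 + 1 = (a + b) mod 7 with a = 2, b = 1

2 + 1 = 3


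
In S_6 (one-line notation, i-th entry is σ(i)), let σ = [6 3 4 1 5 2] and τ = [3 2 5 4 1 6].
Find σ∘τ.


σ∘τ: apply τ first, then σ
1 →τ 3 →σ 4
2 →τ 2 →σ 3
3 →τ 5 →σ 5
4 →τ 4 →σ 1
5 →τ 1 →σ 6
6 →τ 6 →σ 2

σ∘τ = [4 3 5 1 6 2]


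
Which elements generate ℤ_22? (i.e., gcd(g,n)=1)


g generates ℤ_n iff gcd(g,n) = 1
Prime factors of 22: 2, 11
Generators are g ∈ {1,...,21} not divisible by any of these primes.
Generators: {1, 3, 5, 7, 9, 13, 15, 17, 19, 21}
Number of generators = φ(22) = 10

Generators of ℤ_22 = {1, 3, 5, 7, 9, 13, 15, 17, 19, 21}


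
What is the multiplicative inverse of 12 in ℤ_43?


Use the extended Euclidean algorithm to write 1 = 12·s + 43·t; then s mod 43 is the inverse.
Euclidean algorithm:
  12 = 0·43 + 12
  43 = 3·12 + 7
  12 = 1·7 + 5
  7 = 1·5 + 2
  5 = 2·2 + 1
  2 = 2·1 + 0
gcd(12,43) = 1
Back-substitution gives: 12·(18) + 43·(-5) = 1
So 12⁻¹ ≡ 18 ≡ 18 (mod 43)
Check: 12 × 18 = 216 ≡ 1 (mod 43) ✓

12⁻¹ ≡ 18 (mod 43)


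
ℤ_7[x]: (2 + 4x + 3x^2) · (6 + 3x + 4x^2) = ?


Expand and collect like terms; reduce coefficients mod 7:
x^0: 2·6 = 12 ≡ 5 (mod 7)
x^1: 2·3 + 4·6 = 30 ≡ 2 (mod 7)
x^2: 2·4 + 4·3 + 3·6 = 38 ≡ 3 (mod 7)
x^3: 4·4 + 3·3 = 25 ≡ 4 (mod 7)
x^4: 3·4 = 12 ≡ 5 (mod 7)
Result: 5 + 2x + 3x^2 + 4x^3 + 5x^4

f · g = 5 + 2x + 3x^2 + 4x^3 + 5x^4


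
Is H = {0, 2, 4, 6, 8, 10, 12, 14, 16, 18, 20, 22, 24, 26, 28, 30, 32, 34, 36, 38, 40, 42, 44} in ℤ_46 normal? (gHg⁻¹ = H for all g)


H = {0, 2, 4, 6, 8, 10, 12, 14, 16, 18, 20, 22, 24, 26, 28, 30, 32, 34, 36, 38, 40, 42, 44} in ℤ_46
ℤ_46 is abelian; every subgroup of an abelian group is normal

Yes, normal subgroup


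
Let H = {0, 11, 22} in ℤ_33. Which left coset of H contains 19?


19 + H = {19 + h (mod 33) : h ∈ H}
19+0=19, 19+11=30, 19+22=8
19 + H = {8, 19, 30} = 8 + H

19 + H = {8, 19, 30}


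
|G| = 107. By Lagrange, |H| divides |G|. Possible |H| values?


Lagrange's theorem: |H| divides |G|
|G| = 107
Divisors of 107: 1, 107

Possible subgroup orders: {1, 107}


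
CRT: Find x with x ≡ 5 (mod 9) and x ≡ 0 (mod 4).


m₁ = 9, m₂ = 4, gcd = 1, so CRT applies. M = m₁·m₂ = 36
Let M₁ = M/m₁ = 4, M₂ = M/m₂ = 9
Find y₁ ≡ M₁⁻¹ (mod m₁): 4⁻¹ ≡ 7 (mod 9)
Find y₂ ≡ M₂⁻¹ (mod m₂): 9⁻¹ ≡ 1 (mod 4)
x = a₁·M₁·y₁ + a₂·M₂·y₂ = 5·4·7 + 0·9·1 = 140
Reduce mod 36: x ≡ 32
Check: 32 mod 9 = 5 ✓, 32 mod 4 = 0 ✓

x ≡ 32 (mod 36)


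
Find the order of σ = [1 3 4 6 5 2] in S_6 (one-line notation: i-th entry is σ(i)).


Cycle decomposition: (2 3 4 6)
Cycle lengths: 4
Order = lcm(4) = 4

ord(σ) = 4


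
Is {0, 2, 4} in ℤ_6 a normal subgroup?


H = {0, 2, 4} in ℤ_6
ℤ_6 is abelian; every subgroup of an abelian group is normal

Yes, normal subgroup


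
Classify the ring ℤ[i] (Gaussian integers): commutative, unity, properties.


ℤ[i] is a commutative integral domain with unity 1 (in fact a Euclidean domain)
Commutative: Yes
Integral domain: Yes
Has unity: Yes

ℤ[i] (Gaussian integers): Commutative=Yes, Unity=Yes


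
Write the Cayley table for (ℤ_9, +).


Elements: {0, 1, 2, 3, 4, 5, 6, 7, 8}
Operation: addition mod 9
Entry (a, b) = (a + b) mod 9

Cayley table:
  | 0 | 1 | 2 | 3 | 4 | 5 | 6 | 7 | 8
0 | 0 | 1 | 2 | 3 | 4 | 5 | 6 | 7 | 8
1 | 1 | 2 | 3 | 4 | 5 | 6 | 7 | 8 | 0
2 | 2 | 3 | 4 | 5 | 6 | 7 | 8 | 0 | 1
3 | 3 | 4 | 5 | 6 | 7 | 8 | 0 | 1 | 2
4 | 4 | 5 | 6 | 7 | 8 | 0 | 1 | 2 | 3
5 | 5 | 6 | 7 | 8 | 0 | 1 | 2 | 3 | 4
6 | 6 | 7 | 8 | 0 | 1 | 2 | 3 | 4 | 5
7 | 7 | 8 | 0 | 1 | 2 | 3 | 4 | 5 | 6
8 | 8 | 0 | 1 | 2 | 3 | 4 | 5 | 6 | 7


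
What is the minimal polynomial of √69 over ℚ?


√69 satisfies x² - 69 = 0, irreducible over ℚ since 69 is squarefree

Minimal polynomial: x² - 69


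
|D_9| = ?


|D_n| = 2n (n rotations and n reflections)
|D_9| = 2×9 = 18

|D_9| = 18


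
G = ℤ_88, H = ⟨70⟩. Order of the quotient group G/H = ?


|⟨70⟩| = n / gcd(70, 88) = 88 / 2 = 44
H is normal (ℤ_88 is abelian).
|G/H| = |G| / |H| = 88 / 44 = 2

|G/H| = 2


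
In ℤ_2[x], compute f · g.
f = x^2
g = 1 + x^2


Expand and collect like terms; reduce coefficients mod 2:
x^0: 0·1 = 0 ≡ 0 (mod 2)
x^1: 0·0 + 0·1 = 0 ≡ 0 (mod 2)
x^2: 0·1 + 0·0 + 1·1 = 1 ≡ 1 (mod 2)
x^3: 0·1 + 1·0 = 0 ≡ 0 (mod 2)
x^4: 1·1 = 1 ≡ 1 (mod 2)
Result: x^2 + x^4

f · g = x^2 + x^4


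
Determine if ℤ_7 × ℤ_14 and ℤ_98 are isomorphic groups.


Comparing ℤ_7 × ℤ_14 and ℤ_98:
gcd(7,14) = 7 ≠ 1. Max element order in ℤ_7×ℤ_14 is lcm(7,14) = 14 < 98, so it has no element of order 98

No, ℤ_7 × ℤ_14 ≇ ℤ_98


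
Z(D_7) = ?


Z(G) = {g ∈ G | gx = xg for all x ∈ G}
For odd n, Z(D_n) = {e}: no nontrivial rotation commutes with all reflections

Z(D_7) = {e}


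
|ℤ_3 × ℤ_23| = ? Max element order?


|ℤ_3 × ℤ_23| = 3 × 23 = 69
Max element order = lcm(3,23) = 69
Cyclic? Yes (gcd=1)

|ℤ_3×ℤ_23| = 69, max element order = 69


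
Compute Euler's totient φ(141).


Factor n: 141 = 3 × 47
φ(n) = n · ∏(1 - 1/p) over distinct primes p | n
φ(141) = 141 · (1 - 1/3) · (1 - 1/47) = 92

φ(141) = 92


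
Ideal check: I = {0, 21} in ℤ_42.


Check ideal conditions for I = {0, 21} in ℤ_42:
(1) I is an additive subgroup? Yes
(2) For r ∈ ℤ_42 and a ∈ I: r·a ∈ I? Yes

Yes, I is an ideal of ℤ_42


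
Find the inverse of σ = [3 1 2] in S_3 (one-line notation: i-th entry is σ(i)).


To find σ⁻¹, swap domain and range:
σ(1) = 3 → σ⁻¹(3) = 1
σ(2) = 1 → σ⁻¹(1) = 2
σ(3) = 2 → σ⁻¹(2) = 3

σ⁻¹ = [2 3 1]


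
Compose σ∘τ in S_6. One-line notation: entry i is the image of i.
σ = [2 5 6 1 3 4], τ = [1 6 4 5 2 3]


σ∘τ: apply τ first, then σ
1 →τ 1 →σ 2
2 →τ 6 →σ 4
3 →τ 4 →σ 1
4 →τ 5 →σ 3
5 →τ 2 →σ 5
6 →τ 3 →σ 6

σ∘τ = [2 4 1 3 5 6]


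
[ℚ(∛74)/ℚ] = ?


∛74 has minimal polynomial x³ - 74 (irreducible over ℚ since 74 is not a perfect cube)

[ℚ(∛74)/ℚ] = 3


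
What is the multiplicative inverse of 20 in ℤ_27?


Use the extended Euclidean algorithm to write 1 = 20·s + 27·t; then s mod 27 is the inverse.
Euclidean algorithm:
  20 = 0·27 + 20
  27 = 1·20 + 7
  20 = 2·7 + 6
  7 = 1·6 + 1
  6 = 6·1 + 0
gcd(20,27) = 1
Back-substitution gives: 20·(-4) + 27·(3) = 1
So 20⁻¹ ≡ -4 ≡ 23 (mod 27)
Check: 20 × 23 = 460 ≡ 1 (mod 27) ✓

20⁻¹ ≡ 23 (mod 27)


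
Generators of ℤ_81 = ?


g generates ℤ_n iff gcd(g,n) = 1
Prime factors of 81: 3
Generators are g ∈ {1,...,80} not divisible by any of these primes.
Generators: {1, 2, 4, 5, 7, 8, 10, 11, 13, 14, 16, 17, 19, 20, 22, 23, 25, 26, 28, 29, 31, 32, 34, 35, 37, 38, 40, 41, 43, 44, 46, 47, 49, 50, 52, 53, 55, 56, 58, 59, 61, 62, 64, 65, 67, 68, 70, 71, 73, 74, 76, 77, 79, 80}
Number of generators = φ(81) = 54

Generators of ℤ_81 = {1, 2, 4, 5, 7, 8, 10, 11, 13, 14, 16, 17, 19, 20, 22, 23, 25, 26, 28, 29, 31, 32, 34, 35, 37, 38, 40, 41, 43, 44, 46, 47, 49, 50, 52, 53, 55, 56, 58, 59, 61, 62, 64, 65, 67, 68, 70, 71, 73, 74, 76, 77, 79, 80}


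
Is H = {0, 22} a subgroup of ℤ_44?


Subgroup test for H = {0, 22} in (ℤ_44, +):
(1) 0 ∈ H? Yes
(2) Closure: for all a,b ∈ H, (a+b) mod 44 ∈ H? Yes
(3) Inverses: for all a ∈ H, -a mod 44 ∈ H? Yes

Yes, H is a subgroup of ℤ_44


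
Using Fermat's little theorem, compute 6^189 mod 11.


Fermat's little theorem: if p is prime and gcd(a,p)=1, then a^(p-1) ≡ 1 (mod p)
p = 11 is prime, gcd(6,11) = 1
Reduce exponent: 189 mod 10 = 9
So 6^189 ≡ 6^9 (mod 11)
6^9 mod 11 = 2

6^189 ≡ 2 (mod 11)


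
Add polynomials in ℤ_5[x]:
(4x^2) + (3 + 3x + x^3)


Add coefficients mod 5:
x^0: 0 + 3 = 3 (mod 5)
x^1: 0 + 3 = 3 (mod 5)
x^2: 4 + 0 = 4 (mod 5)
x^3: 0 + 1 = 1 (mod 5)
Result: 3 + 3x + 4x^2 + x^3

f + g = 3 + 3x + 4x^2 + x^3


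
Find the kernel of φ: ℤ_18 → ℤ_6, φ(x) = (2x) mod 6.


Kernel = preimage of identity
ker(φ) = {x ∈ ℤ_18 : 2x ≡ 0 (mod 6)}. Since 6 | 18, φ is well-defined. The kernel is the cyclic subgroup ⟨3⟩ of ℤ_18 (order 6), i.e. {0, 3, 6, 9, 12, 15}

ker(φ) = {0, 3, 6, 9, 12, 15}


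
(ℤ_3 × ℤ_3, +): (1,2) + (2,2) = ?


Operation: componentwise addition mod (3, 3)
(1,2) + (2,2) = ((a₁+b₁) mod 3, (a₂+b₂) mod 3) with a = (1,2), b = (2,2)

(1,2) + (2,2) = (0,1)


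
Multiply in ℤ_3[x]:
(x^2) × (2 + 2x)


Expand and collect like terms; reduce coefficients mod 3:
x^0: 0·2 = 0 ≡ 0 (mod 3)
x^1: 0·2 + 0·2 = 0 ≡ 0 (mod 3)
x^2: 0·2 + 1·2 = 2 ≡ 2 (mod 3)
x^3: 1·2 = 2 ≡ 2 (mod 3)
Result: 2x^2 + 2x^3

f · g = 2x^2 + 2x^3


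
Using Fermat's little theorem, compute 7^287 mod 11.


Fermat's little theorem: if p is prime and gcd(a,p)=1, then a^(p-1) ≡ 1 (mod p)
p = 11 is prime, gcd(7,11) = 1
Reduce exponent: 287 mod 10 = 7
So 7^287 ≡ 7^7 (mod 11)
7^7 mod 11 = 6

7^287 ≡ 6 (mod 11)


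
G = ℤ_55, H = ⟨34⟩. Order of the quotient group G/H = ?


|⟨34⟩| = n / gcd(34, 55) = 55 / 1 = 55
H is normal (ℤ_55 is abelian).
|G/H| = |G| / |H| = 55 / 55 = 1

|G/H| = 1


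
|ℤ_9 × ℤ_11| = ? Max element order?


|ℤ_9 × ℤ_11| = 9 × 11 = 99
Max element order = lcm(9,11) = 99
Cyclic? Yes (gcd=1)

|ℤ_9×ℤ_11| = 99, max element order = 99


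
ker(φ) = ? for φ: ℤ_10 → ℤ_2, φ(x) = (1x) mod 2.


Kernel = preimage of identity
ker(φ) = {x ∈ ℤ_10 : 1x ≡ 0 (mod 2)}. Since 2 | 10, φ is well-defined. The kernel is the cyclic subgroup ⟨2⟩ of ℤ_10 (order 5), i.e. {0, 2, 4, 6, 8}

ker(φ) = {0, 2, 4, 6, 8}


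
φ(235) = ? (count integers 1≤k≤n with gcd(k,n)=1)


Factor n: 235 = 5 × 47
φ(n) = n · ∏(1 - 1/p) over distinct primes p | n
φ(235) = 235 · (1 - 1/5) · (1 - 1/47) = 184

φ(235) = 184


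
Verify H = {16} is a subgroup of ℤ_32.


Subgroup test for H = {16} in (ℤ_32, +):
(1) 0 ∈ H? No
(2) Closure: for all a,b ∈ H, (a+b) mod 32 ∈ H? No  [counterexample: 16 + 16 = 0 ∉ H]
(3) Inverses: for all a ∈ H, -a mod 32 ∈ H? Yes

No, H is not a subgroup of ℤ_32


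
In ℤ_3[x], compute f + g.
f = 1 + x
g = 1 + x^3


Add coefficients mod 3:
x^0: 1 + 1 = 2 (mod 3)
x^1: 1 + 0 = 1 (mod 3)
x^2: 0 + 0 = 0 (mod 3)
x^3: 0 + 1 = 1 (mod 3)
Result: 2 + x + x^3

f + g = 2 + x + x^3


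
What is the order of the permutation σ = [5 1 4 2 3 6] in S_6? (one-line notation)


Cycle decomposition: (1 5 3 4 2)
Cycle lengths: 5
Order = lcm(5) = 5

ord(σ) = 5


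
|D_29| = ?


|D_n| = 2n (n rotations and n reflections)
|D_29| = 2×29 = 58

|D_29| = 58


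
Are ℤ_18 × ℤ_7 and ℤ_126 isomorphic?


Comparing ℤ_18 × ℤ_7 and ℤ_126:
gcd(18,7) = 1, so ℤ_18 × ℤ_7 ≅ ℤ_126 (CRT)

Yes, ℤ_18 × ℤ_7 ≅ ℤ_126


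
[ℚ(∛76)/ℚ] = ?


∛76 has minimal polynomial x³ - 76 (irreducible over ℚ since 76 is not a perfect cube)

[ℚ(∛76)/ℚ] = 3


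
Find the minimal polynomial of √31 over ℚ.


√31 satisfies x² - 31 = 0, irreducible over ℚ since 31 is squarefree

Minimal polynomial: x² - 31


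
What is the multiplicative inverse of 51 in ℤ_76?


Use the extended Euclidean algorithm to write 1 = 51·s + 76·t; then s mod 76 is the inverse.
Euclidean algorithm:
  51 = 0·76 + 51
  76 = 1·51 + 25
  51 = 2·25 + 1
  25 = 25·1 + 0
gcd(51,76) = 1
Back-substitution gives: 51·(3) + 76·(-2) = 1
So 51⁻¹ ≡ 3 ≡ 3 (mod 76)
Check: 51 × 3 = 153 ≡ 1 (mod 76) ✓

51⁻¹ ≡ 3 (mod 76)


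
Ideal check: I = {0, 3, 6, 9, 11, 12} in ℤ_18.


Check ideal conditions for I = {0, 3, 6, 9, 11, 12} in ℤ_18:
(1) I is an additive subgroup? No
(2) For r ∈ ℤ_18 and a ∈ I: r·a ∈ I? No  [counterexample: r=2, a=11, r·a mod 18 = 4 ∉ I]

No, I is not an ideal of ℤ_18


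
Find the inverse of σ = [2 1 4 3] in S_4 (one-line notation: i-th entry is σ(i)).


To find σ⁻¹, swap domain and range:
σ(1) = 2 → σ⁻¹(2) = 1
σ(2) = 1 → σ⁻¹(1) = 2
σ(3) = 4 → σ⁻¹(4) = 3
σ(4) = 3 → σ⁻¹(3) = 4

σ⁻¹ = [2 1 4 3]


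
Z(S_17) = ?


Z(G) = {g ∈ G | gx = xg for all x ∈ G}
S_n is non-abelian for n ≥ 3; Z(S_17) is trivial

Z(S_17) = {e}


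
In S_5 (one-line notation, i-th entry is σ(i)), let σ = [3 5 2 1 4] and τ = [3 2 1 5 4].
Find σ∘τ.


σ∘τ: apply τ first, then σ
1 →τ 3 →σ 2
2 →τ 2 →σ 5
3 →τ 1 →σ 3
4 →τ 5 →σ 4
5 →τ 4 →σ 1

σ∘τ = [2 5 3 4 1]


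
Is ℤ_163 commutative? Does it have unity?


ℤ_163 is a commutative ring with unity 1; 163 is prime, so ℤ_163 is a field (hence an integral domain)
Commutative: Yes
Integral domain: Yes
Has unity: Yes

ℤ_163: Commutative=Yes, Unity=Yes


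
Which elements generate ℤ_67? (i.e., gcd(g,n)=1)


g generates ℤ_n iff gcd(g,n) = 1
Prime factors of 67: 67
Generators are g ∈ {1,...,66} not divisible by any of these primes.
Generators: {1, 2, 3, 4, 5, 6, 7, 8, 9, 10, 11, 12, 13, 14, 15, 16, 17, 18, 19, 20, 21, 22, 23, 24, 25, 26, 27, 28, 29, 30, 31, 32, 33, 34, 35, 36, 37, 38, 39, 40, 41, 42, 43, 44, 45, 46, 47, 48, 49, 50, 51, 52, 53, 54, 55, 56, 57, 58, 59, 60, 61, 62, 63, 64, 65, 66}
Number of generators = φ(67) = 66

Generators of ℤ_67 = {1, 2, 3, 4, 5, 6, 7, 8, 9, 10, 11, 12, 13, 14, 15, 16, 17, 18, 19, 20, 21, 22, 23, 24, 25, 26, 27, 28, 29, 30, 31, 32, 33, 34, 35, 36, 37, 38, 39, 40, 41, 42, 43, 44, 45, 46, 47, 48, 49, 50, 51, 52, 53, 54, 55, 56, 57, 58, 59, 60, 61, 62, 63, 64, 65, 66}


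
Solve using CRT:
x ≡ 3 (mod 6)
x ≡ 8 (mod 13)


m₁ = 6, m₂ = 13, gcd = 1, so CRT applies. M = m₁·m₂ = 78
Let M₁ = M/m₁ = 13, M₂ = M/m₂ = 6
Find y₁ ≡ M₁⁻¹ (mod m₁): 13⁻¹ ≡ 1 (mod 6)
Find y₂ ≡ M₂⁻¹ (mod m₂): 6⁻¹ ≡ 11 (mod 13)
x = a₁·M₁·y₁ + a₂·M₂·y₂ = 3·13·1 + 8·6·11 = 567
Reduce mod 78: x ≡ 21
Check: 21 mod 6 = 3 ✓, 21 mod 13 = 8 ✓

x ≡ 21 (mod 78)


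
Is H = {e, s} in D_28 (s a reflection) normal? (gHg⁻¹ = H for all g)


H = {e, s} in D_28 (s a reflection)
r·s·r⁻¹ = sr⁻² ≠ s for n ≥ 3, so {e, s} is not closed under conjugation

No, not a normal subgroup


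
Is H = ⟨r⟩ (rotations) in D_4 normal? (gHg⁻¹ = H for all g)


H = ⟨r⟩ (rotations) in D_4
The rotation subgroup ⟨r⟩ has index 2 in D_4, so it is normal

Yes, normal subgroup


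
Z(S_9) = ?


Z(G) = {g ∈ G | gx = xg for all x ∈ G}
S_n is non-abelian for n ≥ 3; Z(S_9) is trivial

Z(S_9) = {e}


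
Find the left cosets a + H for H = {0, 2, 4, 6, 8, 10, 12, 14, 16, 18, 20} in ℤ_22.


H = {0, 2, 4, 6, 8, 10, 12, 14, 16, 18, 20}, |H| = 11
Number of cosets = |G|/|H| = 22/11 = 2
0 + H = {0, 2, 4, 6, 8, 10, 12, 14, 16, 18, 20}
1 + H = {1, 3, 5, 7, 9, 11, 13, 15, 17, 19, 21}

Cosets: 0+H={0,2,4,6,8,10,12,14,16,18,20}; 1+H={1,3,5,7,9,11,13,15,17,19,21}


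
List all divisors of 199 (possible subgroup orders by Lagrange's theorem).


Lagrange's theorem: |H| divides |G|
|G| = 199
Divisors of 199: 1, 199

Possible subgroup orders: {1, 199}


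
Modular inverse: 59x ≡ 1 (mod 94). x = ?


Use the extended Euclidean algorithm to write 1 = 59·s + 94·t; then s mod 94 is the inverse.
Euclidean algorithm:
  59 = 0·94 + 59
  94 = 1·59 + 35
  59 = 1·35 + 24
  35 = 1·24 + 11
  24 = 2·11 + 2
  11 = 5·2 + 1
  2 = 2·1 + 0
gcd(59,94) = 1
Back-substitution gives: 59·(-43) + 94·(27) = 1
So 59⁻¹ ≡ -43 ≡ 51 (mod 94)
Check: 59 × 51 = 3009 ≡ 1 (mod 94) ✓

59⁻¹ ≡ 51 (mod 94)


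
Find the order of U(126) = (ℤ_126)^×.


U(n) is the group of units mod n; |U(n)| = φ(n)
|U(126)| = φ(126) = 36

|U(126) = (ℤ_126)^×| = 36


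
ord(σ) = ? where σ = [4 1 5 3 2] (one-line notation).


Cycle decomposition: (1 4 3 5 2)
Cycle lengths: 5
Order = lcm(5) = 5

ord(σ) = 5


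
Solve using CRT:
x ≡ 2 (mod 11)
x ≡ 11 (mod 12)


m₁ = 11, m₂ = 12, gcd = 1, so CRT applies. M = m₁·m₂ = 132
Let M₁ = M/m₁ = 12, M₂ = M/m₂ = 11
Find y₁ ≡ M₁⁻¹ (mod m₁): 12⁻¹ ≡ 1 (mod 11)
Find y₂ ≡ M₂⁻¹ (mod m₂): 11⁻¹ ≡ 11 (mod 12)
x = a₁·M₁·y₁ + a₂·M₂·y₂ = 2·12·1 + 11·11·11 = 1355
Reduce mod 132: x ≡ 35
Check: 35 mod 11 = 2 ✓, 35 mod 12 = 11 ✓

x ≡ 35 (mod 132)


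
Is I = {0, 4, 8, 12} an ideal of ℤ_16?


Check ideal conditions for I = {0, 4, 8, 12} in ℤ_16:
(1) I is an additive subgroup? Yes
(2) For r ∈ ℤ_16 and a ∈ I: r·a ∈ I? Yes

Yes, I is an ideal of ℤ_16


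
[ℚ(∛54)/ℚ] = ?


∛54 has minimal polynomial x³ - 54 (irreducible over ℚ since 54 is not a perfect cube)

[ℚ(∛54)/ℚ] = 3


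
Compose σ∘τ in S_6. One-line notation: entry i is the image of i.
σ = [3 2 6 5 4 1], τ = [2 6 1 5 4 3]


σ∘τ: apply τ first, then σ
1 →τ 2 →σ 2
2 →τ 6 →σ 1
3 →τ 1 →σ 3
4 →τ 5 →σ 4
5 →τ 4 →σ 5
6 →τ 3 →σ 6

σ∘τ = [2 1 3 4 5 6]


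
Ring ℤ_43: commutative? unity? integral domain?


ℤ_43 is a commutative ring with unity 1; 43 is prime, so ℤ_43 is a field (hence an integral domain)
Commutative: Yes
Integral domain: Yes
Has unity: Yes

ℤ_43: Commutative=Yes, Unity=Yes


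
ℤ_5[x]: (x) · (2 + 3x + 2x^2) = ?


Expand and collect like terms; reduce coefficients mod 5:
x^0: 0·2 = 0 ≡ 0 (mod 5)
x^1: 0·3 + 1·2 = 2 ≡ 2 (mod 5)
x^2: 0·2 + 1·3 = 3 ≡ 3 (mod 5)
x^3: 1·2 = 2 ≡ 2 (mod 5)
Result: 2x + 3x^2 + 2x^3

f · g = 2x + 3x^2 + 2x^3


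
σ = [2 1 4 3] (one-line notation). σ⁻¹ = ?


To find σ⁻¹, swap domain and range:
σ(1) = 2 → σ⁻¹(2) = 1
σ(2) = 1 → σ⁻¹(1) = 2
σ(3) = 4 → σ⁻¹(4) = 3
σ(4) = 3 → σ⁻¹(3) = 4

σ⁻¹ = [2 1 4 3]


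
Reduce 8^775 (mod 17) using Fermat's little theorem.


Fermat's little theorem: if p is prime and gcd(a,p)=1, then a^(p-1) ≡ 1 (mod p)
p = 17 is prime, gcd(8,17) = 1
Reduce exponent: 775 mod 16 = 7
So 8^775 ≡ 8^7 (mod 17)
8^7 mod 17 = 15

8^775 ≡ 15 (mod 17)


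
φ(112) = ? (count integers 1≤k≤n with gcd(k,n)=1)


Factor n: 112 = 2^4 × 7
φ(n) = n · ∏(1 - 1/p) over distinct primes p | n
φ(112) = 112 · (1 - 1/2) · (1 - 1/7) = 48

φ(112) = 48


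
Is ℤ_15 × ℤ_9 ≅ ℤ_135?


Comparing ℤ_15 × ℤ_9 and ℤ_135:
gcd(15,9) = 3 ≠ 1. Max element order in ℤ_15×ℤ_9 is lcm(15,9) = 45 < 135, so it has no element of order 135

No, ℤ_15 × ℤ_9 ≇ ℤ_135


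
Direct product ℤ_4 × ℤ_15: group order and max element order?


|ℤ_4 × ℤ_15| = 4 × 15 = 60
Max element order = lcm(4,15) = 60
Cyclic? Yes (gcd=1)

|ℤ_4×ℤ_15| = 60, max element order = 60


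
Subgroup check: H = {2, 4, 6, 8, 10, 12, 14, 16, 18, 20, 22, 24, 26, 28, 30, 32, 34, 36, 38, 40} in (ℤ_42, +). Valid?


Subgroup test for H = {2, 4, 6, 8, 10, 12, 14, 16, 18, 20, 22, 24, 26, 28, 30, 32, 34, 36, 38, 40} in (ℤ_42, +):
(1) 0 ∈ H? No
(2) Closure: for all a,b ∈ H, (a+b) mod 42 ∈ H? No  [counterexample: 2 + 40 = 0 ∉ H]
(3) Inverses: for all a ∈ H, -a mod 42 ∈ H? Yes

No, H is not a subgroup of ℤ_42


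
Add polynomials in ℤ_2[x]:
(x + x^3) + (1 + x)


Add coefficients mod 2:
x^0: 0 + 1 = 1 (mod 2)
x^1: 1 + 1 = 0 (mod 2)
x^2: 0 + 0 = 0 (mod 2)
x^3: 1 + 0 = 1 (mod 2)
Result: 1 + x^3

f + g = 1 + x^3


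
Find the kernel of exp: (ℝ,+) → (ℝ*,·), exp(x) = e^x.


Kernel = preimage of identity
ker(exp) = {x ∈ ℝ | e^x = 1} = {0}

ker(exp) = {0}


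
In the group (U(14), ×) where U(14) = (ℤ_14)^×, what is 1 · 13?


Operation: multiplication mod 14
1 · 13 = (a × b) mod 14 with a = 1, b = 13

1 · 13 = 13


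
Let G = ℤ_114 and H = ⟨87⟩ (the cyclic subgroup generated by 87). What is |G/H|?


|⟨87⟩| = n / gcd(87, 114) = 114 / 3 = 38
H is normal (ℤ_114 is abelian).
|G/H| = |G| / |H| = 114 / 38 = 3

|G/H| = 3


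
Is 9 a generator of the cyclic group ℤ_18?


g generates ℤ_n iff gcd(g, n) = 1
gcd(9, 18) = 9
Since gcd = 9 ≠ 1, ⟨9⟩ has order 2 < 18, so 9 is not a generator.

No, 9 does not generate ℤ_18


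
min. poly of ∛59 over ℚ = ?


∛59 satisfies x³ - 59 = 0, irreducible over ℚ (no rational root; 59 is not a perfect cube)

Minimal polynomial: x³ - 59


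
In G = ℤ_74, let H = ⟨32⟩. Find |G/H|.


|⟨32⟩| = n / gcd(32, 74) = 74 / 2 = 37
H is normal (ℤ_74 is abelian).
|G/H| = |G| / |H| = 74 / 37 = 2

|G/H| = 2


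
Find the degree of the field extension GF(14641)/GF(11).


GF(14641) = GF(11^4), so the extension degree is 4

[GF(14641)/GF(11)] = 4


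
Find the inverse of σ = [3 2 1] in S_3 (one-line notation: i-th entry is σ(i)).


To find σ⁻¹, swap domain and range:
σ(1) = 3 → σ⁻¹(3) = 1
σ(2) = 2 → σ⁻¹(2) = 2
σ(3) = 1 → σ⁻¹(1) = 3

σ⁻¹ = [3 2 1]


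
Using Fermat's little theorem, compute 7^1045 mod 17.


Fermat's little theorem: if p is prime and gcd(a,p)=1, then a^(p-1) ≡ 1 (mod p)
p = 17 is prime, gcd(7,17) = 1
Reduce exponent: 1045 mod 16 = 5
So 7^1045 ≡ 7^5 (mod 17)
7^5 mod 17 = 11

7^1045 ≡ 11 (mod 17)


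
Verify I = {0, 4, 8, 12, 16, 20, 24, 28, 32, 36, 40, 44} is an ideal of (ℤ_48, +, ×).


Check ideal conditions for I = {0, 4, 8, 12, 16, 20, 24, 28, 32, 36, 40, 44} in ℤ_48:
(1) I is an additive subgroup? Yes
(2) For r ∈ ℤ_48 and a ∈ I: r·a ∈ I? Yes

Yes, I is an ideal of ℤ_48


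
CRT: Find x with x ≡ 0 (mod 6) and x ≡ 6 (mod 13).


m₁ = 6, m₂ = 13, gcd = 1, so CRT applies. M = m₁·m₂ = 78
Let M₁ = M/m₁ = 13, M₂ = M/m₂ = 6
Find y₁ ≡ M₁⁻¹ (mod m₁): 13⁻¹ ≡ 1 (mod 6)
Find y₂ ≡ M₂⁻¹ (mod m₂): 6⁻¹ ≡ 11 (mod 13)
x = a₁·M₁·y₁ + a₂·M₂·y₂ = 0·13·1 + 6·6·11 = 396
Reduce mod 78: x ≡ 6
Check: 6 mod 6 = 0 ✓, 6 mod 13 = 6 ✓

x ≡ 6 (mod 78)


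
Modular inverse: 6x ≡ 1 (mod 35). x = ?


Use the extended Euclidean algorithm to write 1 = 6·s + 35·t; then s mod 35 is the inverse.
Euclidean algorithm:
  6 = 0·35 + 6
  35 = 5·6 + 5
  6 = 1·5 + 1
  5 = 5·1 + 0
gcd(6,35) = 1
Back-substitution gives: 6·(6) + 35·(-1) = 1
So 6⁻¹ ≡ 6 ≡ 6 (mod 35)
Check: 6 × 6 = 36 ≡ 1 (mod 35) ✓

6⁻¹ ≡ 6 (mod 35)


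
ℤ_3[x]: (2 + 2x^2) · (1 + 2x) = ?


Expand and collect like terms; reduce coefficients mod 3:
x^0: 2·1 = 2 ≡ 2 (mod 3)
x^1: 2·2 + 0·1 = 4 ≡ 1 (mod 3)
x^2: 0·2 + 2·1 = 2 ≡ 2 (mod 3)
x^3: 2·2 = 4 ≡ 1 (mod 3)
Result: 2 + x + 2x^2 + x^3

f · g = 2 + x + 2x^2 + x^3


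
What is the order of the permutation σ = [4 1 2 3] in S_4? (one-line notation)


Cycle decomposition: (1 4 3 2)
Cycle lengths: 4
Order = lcm(4) = 4

ord(σ) = 4


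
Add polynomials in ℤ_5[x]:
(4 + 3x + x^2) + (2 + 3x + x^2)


Add coefficients mod 5:
x^0: 4 + 2 = 1 (mod 5)
x^1: 3 + 3 = 1 (mod 5)
x^2: 1 + 1 = 2 (mod 5)
Result: 1 + x + 2x^2

f + g = 1 + x + 2x^2


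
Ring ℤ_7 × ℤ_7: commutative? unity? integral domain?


Direct product ring; commutative with unity (1,1); but (1,0)·(0,1) = (0,0) gives zero divisors, so not an integral domain
Commutative: Yes
Integral domain: No
Has unity: Yes

ℤ_7 × ℤ_7: Commutative=Yes, Unity=Yes


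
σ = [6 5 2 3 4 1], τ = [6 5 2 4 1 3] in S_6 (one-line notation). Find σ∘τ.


σ∘τ: apply τ first, then σ
1 →τ 6 →σ 1
2 →τ 5 →σ 4
3 →τ 2 →σ 5
4 →τ 4 →σ 3
5 →τ 1 →σ 6
6 →τ 3 →σ 2

σ∘τ = [1 4 5 3 6 2]


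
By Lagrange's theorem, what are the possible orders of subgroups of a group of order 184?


Lagrange's theorem: |H| divides |G|
|G| = 184
Divisors of 184: 1, 2, 4, 8, 23, 46, 92, 184

Possible subgroup orders: {1, 2, 4, 8, 23, 46, 92, 184}


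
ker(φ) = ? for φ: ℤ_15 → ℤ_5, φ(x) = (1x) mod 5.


Kernel = preimage of identity
ker(φ) = {x ∈ ℤ_15 : 1x ≡ 0 (mod 5)}. Since 5 | 15, φ is well-defined. The kernel is the cyclic subgroup ⟨5⟩ of ℤ_15 (order 3), i.e. {0, 5, 10}

ker(φ) = {0, 5, 10}


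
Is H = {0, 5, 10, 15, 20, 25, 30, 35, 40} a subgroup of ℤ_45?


Subgroup test for H = {0, 5, 10, 15, 20, 25, 30, 35, 40} in (ℤ_45, +):
(1) 0 ∈ H? Yes
(2) Closure: for all a,b ∈ H, (a+b) mod 45 ∈ H? Yes
(3) Inverses: for all a ∈ H, -a mod 45 ∈ H? Yes

Yes, H is a subgroup of ℤ_45


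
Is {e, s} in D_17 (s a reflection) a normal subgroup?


H = {e, s} in D_17 (s a reflection)
r·s·r⁻¹ = sr⁻² ≠ s for n ≥ 3, so {e, s} is not closed under conjugation

No, not a normal subgroup


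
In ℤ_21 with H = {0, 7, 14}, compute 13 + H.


13 + H = {13 + h (mod 21) : h ∈ H}
13+0=13, 13+7=20, 13+14=6
13 + H = {6, 13, 20} = 6 + H

13 + H = {6, 13, 20}


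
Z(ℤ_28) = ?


Z(G) = {g ∈ G | gx = xg for all x ∈ G}
ℤ_28 is abelian, so Z(G) = G

Z(ℤ_28) = ℤ_28


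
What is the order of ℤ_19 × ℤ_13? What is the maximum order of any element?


|ℤ_19 × ℤ_13| = 19 × 13 = 247
Max element order = lcm(19,13) = 247
Cyclic? Yes (gcd=1)

|ℤ_19×ℤ_13| = 247, max element order = 247


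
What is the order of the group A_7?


|A_n| = n!/2 (even permutations)
|A_7| = 7!/2 = 5040/2 = 2520

|A_7| = 2520


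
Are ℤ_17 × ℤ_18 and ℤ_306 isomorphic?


Comparing ℤ_17 × ℤ_18 and ℤ_306:
gcd(17,18) = 1, so ℤ_17 × ℤ_18 ≅ ℤ_306 (CRT)

Yes, ℤ_17 × ℤ_18 ≅ ℤ_306


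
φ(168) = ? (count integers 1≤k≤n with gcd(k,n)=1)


Factor n: 168 = 2^3 × 3 × 7
φ(n) = n · ∏(1 - 1/p) over distinct primes p | n
φ(168) = 168 · (1 - 1/2) · (1 - 1/3) · (1 - 1/7) = 48

φ(168) = 48


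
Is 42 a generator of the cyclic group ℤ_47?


g generates ℤ_n iff gcd(g, n) = 1
gcd(42, 47) = 1
Since gcd = 1, 42 is a generator.

Yes, 42 generates ℤ_47


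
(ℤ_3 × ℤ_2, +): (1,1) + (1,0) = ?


Operation: componentwise addition mod (3, 2)
(1,1) + (1,0) = ((a₁+b₁) mod 3, (a₂+b₂) mod 2) with a = (1,1), b = (1,0)

(1,1) + (1,0) = (2,1)


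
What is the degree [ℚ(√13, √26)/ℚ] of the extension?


[ℚ(√13,√26):ℚ] = [ℚ(√13,√26):ℚ(√13)]·[ℚ(√13):ℚ] = 2·2 = 4

[ℚ(√13, √26)/ℚ] = 4


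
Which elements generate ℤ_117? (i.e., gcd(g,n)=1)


g generates ℤ_n iff gcd(g,n) = 1
Prime factors of 117: 3, 13
Generators are g ∈ {1,...,116} not divisible by any of these primes.
Generators: {1, 2, 4, 5, 7, 8, 10, 11, 14, 16, 17, 19, 20, 22, 23, 25, 28, 29, 31, 32, 34, 35, 37, 38, 40, 41, 43, 44, 46, 47, 49, 50, 53, 55, 56, 58, 59, 61, 62, 64, 67, 68, 70, 71, 73, 74, 76, 77, 79, 80, 82, 83, 85, 86, 88, 89, 92, 94, 95, 97, 98, 100, 101, 103, 106, 107, 109, 110, 112, 113, 115, 116}
Number of generators = φ(117) = 72

Generators of ℤ_117 = {1, 2, 4, 5, 7, 8, 10, 11, 14, 16, 17, 19, 20, 22, 23, 25, 28, 29, 31, 32, 34, 35, 37, 38, 40, 41, 43, 44, 46, 47, 49, 50, 53, 55, 56, 58, 59, 61, 62, 64, 67, 68, 70, 71, 73, 74, 76, 77, 79, 80, 82, 83, 85, 86, 88, 89, 92, 94, 95, 97, 98, 100, 101, 103, 106, 107, 109, 110, 112, 113, 115, 116}


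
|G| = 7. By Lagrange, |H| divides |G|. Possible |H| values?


Lagrange's theorem: |H| divides |G|
|G| = 7
Divisors of 7: 1, 7

Possible subgroup orders: {1, 7}


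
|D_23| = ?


|D_n| = 2n (n rotations and n reflections)
|D_23| = 2×23 = 46

|D_23| = 46


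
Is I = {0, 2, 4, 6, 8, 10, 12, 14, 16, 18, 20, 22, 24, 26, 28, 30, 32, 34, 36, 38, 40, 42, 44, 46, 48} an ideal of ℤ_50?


Check ideal conditions for I = {0, 2, 4, 6, 8, 10, 12, 14, 16, 18, 20, 22, 24, 26, 28, 30, 32, 34, 36, 38, 40, 42, 44, 46, 48} in ℤ_50:
(1) I is an additive subgroup? Yes
(2) For r ∈ ℤ_50 and a ∈ I: r·a ∈ I? Yes

Yes, I is an ideal of ℤ_50


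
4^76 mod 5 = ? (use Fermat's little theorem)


Fermat's little theorem: if p is prime and gcd(a,p)=1, then a^(p-1) ≡ 1 (mod p)
p = 5 is prime, gcd(4,5) = 1
Reduce exponent: 76 mod 4 = 0
So 4^76 ≡ 4^0 (mod 5)
4^0 = 1

4^76 ≡ 1 (mod 5)


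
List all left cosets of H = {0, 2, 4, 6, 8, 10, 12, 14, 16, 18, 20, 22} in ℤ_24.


H = {0, 2, 4, 6, 8, 10, 12, 14, 16, 18, 20, 22}, |H| = 12
Number of cosets = |G|/|H| = 24/12 = 2
0 + H = {0, 2, 4, 6, 8, 10, 12, 14, 16, 18, 20, 22}
1 + H = {1, 3, 5, 7, 9, 11, 13, 15, 17, 19, 21, 23}

Cosets: 0+H={0,2,4,6,8,10,12,14,16,18,20,22}; 1+H={1,3,5,7,9,11,13,15,17,19,21,23}


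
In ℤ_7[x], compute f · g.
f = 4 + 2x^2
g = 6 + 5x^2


Expand and collect like terms; reduce coefficients mod 7:
x^0: 4·6 = 24 ≡ 3 (mod 7)
x^1: 4·0 + 0·6 = 0 ≡ 0 (mod 7)
x^2: 4·5 + 0·0 + 2·6 = 32 ≡ 4 (mod 7)
x^3: 0·5 + 2·0 = 0 ≡ 0 (mod 7)
x^4: 2·5 = 10 ≡ 3 (mod 7)
Result: 3 + 4x^2 + 3x^4

f · g = 3 + 4x^2 + 3x^4


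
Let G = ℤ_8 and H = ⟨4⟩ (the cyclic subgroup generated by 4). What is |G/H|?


|⟨4⟩| = n / gcd(4, 8) = 8 / 4 = 2
H is normal (ℤ_8 is abelian).
|G/H| = |G| / |H| = 8 / 2 = 4

|G/H| = 4


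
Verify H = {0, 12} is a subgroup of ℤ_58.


Subgroup test for H = {0, 12} in (ℤ_58, +):
(1) 0 ∈ H? Yes
(2) Closure: for all a,b ∈ H, (a+b) mod 58 ∈ H? No  [counterexample: 12 + 12 = 24 ∉ H]
(3) Inverses: for all a ∈ H, -a mod 58 ∈ H? No

No, H is not a subgroup of ℤ_58


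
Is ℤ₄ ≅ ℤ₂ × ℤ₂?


Comparing ℤ₄ and ℤ₂ × ℤ₂:
ℤ₄ has an element of order 4; ℤ₂×ℤ₂ has exponent 2

No, ℤ₄ ≇ ℤ₂ × ℤ₂


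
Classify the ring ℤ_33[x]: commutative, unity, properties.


ℤ_33 has zero divisors (3·11 ≡ 0), and these lift to constant zero divisors in ℤ_33[x]; so not an integral domain
Commutative: Yes
Integral domain: No
Has unity: Yes

ℤ_33[x]: Commutative=Yes, Unity=Yes


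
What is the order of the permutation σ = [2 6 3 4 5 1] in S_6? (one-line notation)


Cycle decomposition: (1 2 6)
Cycle lengths: 3
Order = lcm(3) = 3

ord(σ) = 3


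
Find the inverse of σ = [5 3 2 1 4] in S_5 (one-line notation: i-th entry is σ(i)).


To find σ⁻¹, swap domain and range:
σ(1) = 5 → σ⁻¹(5) = 1
σ(2) = 3 → σ⁻¹(3) = 2
σ(3) = 2 → σ⁻¹(2) = 3
σ(4) = 1 → σ⁻¹(1) = 4
σ(5) = 4 → σ⁻¹(4) = 5

σ⁻¹ = [4 3 2 5 1]


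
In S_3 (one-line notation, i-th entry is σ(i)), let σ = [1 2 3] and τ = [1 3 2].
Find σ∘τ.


σ∘τ: apply τ first, then σ
1 →τ 1 →σ 1
2 →τ 3 →σ 3
3 →τ 2 →σ 2

σ∘τ = [1 3 2]


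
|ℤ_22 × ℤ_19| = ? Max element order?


|ℤ_22 × ℤ_19| = 22 × 19 = 418
Max element order = lcm(22,19) = 418
Cyclic? Yes (gcd=1)

|ℤ_22×ℤ_19| = 418, max element order = 418


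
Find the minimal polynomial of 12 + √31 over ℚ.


Let α = 12 + √31. Then α - 12 = √31, so (α - 12)² = 31, giving α² - 24α + 113 = 0. Degree 2 and α ∉ ℚ, so this is the minimal polynomial.

Minimal polynomial: x² - 24x + 113


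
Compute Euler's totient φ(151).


Factor n: 151 = 151
φ(n) = n · ∏(1 - 1/p) over distinct primes p | n
φ(151) = 151 · (1 - 1/151) = 150

φ(151) = 150


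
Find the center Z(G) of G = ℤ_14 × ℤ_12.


Z(G) = {g ∈ G | gx = xg for all x ∈ G}
Direct product of abelian groups is abelian, so Z(G) = G

Z(ℤ_14 × ℤ_12) = ℤ_14 × ℤ_12


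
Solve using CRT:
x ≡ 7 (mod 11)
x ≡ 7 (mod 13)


m₁ = 11, m₂ = 13, gcd = 1, so CRT applies. M = m₁·m₂ = 143
Let M₁ = M/m₁ = 13, M₂ = M/m₂ = 11
Find y₁ ≡ M₁⁻¹ (mod m₁): 13⁻¹ ≡ 6 (mod 11)
Find y₂ ≡ M₂⁻¹ (mod m₂): 11⁻¹ ≡ 6 (mod 13)
x = a₁·M₁·y₁ + a₂·M₂·y₂ = 7·13·6 + 7·11·6 = 1008
Reduce mod 143: x ≡ 7
Check: 7 mod 11 = 7 ✓, 7 mod 13 = 7 ✓

x ≡ 7 (mod 143)


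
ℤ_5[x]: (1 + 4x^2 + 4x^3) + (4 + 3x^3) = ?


Add coefficients mod 5:
x^0: 1 + 4 = 0 (mod 5)
x^1: 0 + 0 = 0 (mod 5)
x^2: 4 + 0 = 4 (mod 5)
x^3: 4 + 3 = 2 (mod 5)
Result: 4x^2 + 2x^3

f + g = 4x^2 + 2x^3


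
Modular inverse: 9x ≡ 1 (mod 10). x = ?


Use the extended Euclidean algorithm to write 1 = 9·s + 10·t; then s mod 10 is the inverse.
Euclidean algorithm:
  9 = 0·10 + 9
  10 = 1·9 + 1
  9 = 9·1 + 0
gcd(9,10) = 1
Back-substitution gives: 9·(-1) + 10·(1) = 1
So 9⁻¹ ≡ -1 ≡ 9 (mod 10)
Check: 9 × 9 = 81 ≡ 1 (mod 10) ✓

9⁻¹ ≡ 9 (mod 10)


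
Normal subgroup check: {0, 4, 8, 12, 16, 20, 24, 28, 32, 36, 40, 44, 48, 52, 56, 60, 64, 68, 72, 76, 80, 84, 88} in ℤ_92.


H = {0, 4, 8, 12, 16, 20, 24, 28, 32, 36, 40, 44, 48, 52, 56, 60, 64, 68, 72, 76, 80, 84, 88} in ℤ_92
ℤ_92 is abelian; every subgroup of an abelian group is normal

Yes, normal subgroup


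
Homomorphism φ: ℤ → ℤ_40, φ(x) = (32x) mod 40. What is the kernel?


Kernel = preimage of identity
ker(φ) = {x ∈ ℤ : 32x ≡ 0 (mod 40)}. gcd(32,40) = 8, so 32x ≡ 0 (mod 40) ⟺ x ≡ 0 (mod 40/8 = 5). Hence ker(φ) = 5ℤ

ker(φ) = 5ℤ


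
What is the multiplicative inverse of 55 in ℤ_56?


Use the extended Euclidean algorithm to write 1 = 55·s + 56·t; then s mod 56 is the inverse.
Euclidean algorithm:
  55 = 0·56 + 55
  56 = 1·55 + 1
  55 = 55·1 + 0
gcd(55,56) = 1
Back-substitution gives: 55·(-1) + 56·(1) = 1
So 55⁻¹ ≡ -1 ≡ 55 (mod 56)
Check: 55 × 55 = 3025 ≡ 1 (mod 56) ✓

55⁻¹ ≡ 55 (mod 56)


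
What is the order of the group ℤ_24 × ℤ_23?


|A × B| = |A| · |B|
|ℤ_24 × ℤ_23| = 24 × 23 = 552

|ℤ_24 × ℤ_23| = 552


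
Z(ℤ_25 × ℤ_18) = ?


Z(G) = {g ∈ G | gx = xg for all x ∈ G}
Direct product of abelian groups is abelian, so Z(G) = G

Z(ℤ_25 × ℤ_18) = ℤ_25 × ℤ_18


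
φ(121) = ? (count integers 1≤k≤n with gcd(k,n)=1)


Factor n: 121 = 11^2
φ(n) = n · ∏(1 - 1/p) over distinct primes p | n
φ(121) = 121 · (1 - 1/11) = 110

φ(121) = 110


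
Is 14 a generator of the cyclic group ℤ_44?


g generates ℤ_n iff gcd(g, n) = 1
gcd(14, 44) = 2
Since gcd = 2 ≠ 1, ⟨14⟩ has order 22 < 44, so 14 is not a generator.

No, 14 does not generate ℤ_44


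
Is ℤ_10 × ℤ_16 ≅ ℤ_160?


Comparing ℤ_10 × ℤ_16 and ℤ_160:
gcd(10,16) = 2 ≠ 1. Max element order in ℤ_10×ℤ_16 is lcm(10,16) = 80 < 160, so it has no element of order 160

No, ℤ_10 × ℤ_16 ≇ ℤ_160


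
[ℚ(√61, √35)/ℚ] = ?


[ℚ(√61,√35):ℚ] = [ℚ(√61,√35):ℚ(√61)]·[ℚ(√61):ℚ] = 2·2 = 4

[ℚ(√61, √35)/ℚ] = 4


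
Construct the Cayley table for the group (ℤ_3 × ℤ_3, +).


Elements: {(0,0), (0,1), (0,2), (1,0), (1,1), (1,2), (2,0), (2,1), (2,2)}
Operation: componentwise addition mod (3, 3)
Entry (a, b) = ((a₁+b₁) mod 3, (a₂+b₂) mod 3)

Cayley table:
      | (0,0) | (0,1) | (0,2) | (1,0) | (1,1) | (1,2) | (2,0) | (2,1) | (2,2)
(0,0) | (0,0) | (0,1) | (0,2) | (1,0) | (1,1) | (1,2) | (2,0) | (2,1) | (2,2)
(0,1) | (0,1) | (0,2) | (0,0) | (1,1) | (1,2) | (1,0) | (2,1) | (2,2) | (2,0)
(0,2) | (0,2) | (0,0) | (0,1) | (1,2) | (1,0) | (1,1) | (2,2) | (2,0) | (2,1)
(1,0) | (1,0) | (1,1) | (1,2) | (2,0) | (2,1) | (2,2) | (0,0) | (0,1) | (0,2)
(1,1) | (1,1) | (1,2) | (1,0) | (2,1) | (2,2) | (2,0) | (0,1) | (0,2) | (0,0)
(1,2) | (1,2) | (1,0) | (1,1) | (2,2) | (2,0) | (2,1) | (0,2) | (0,0) | (0,1)
(2,0) | (2,0) | (2,1) | (2,2) | (0,0) | (0,1) | (0,2) | (1,0) | (1,1) | (1,2)
(2,1) | (2,1) | (2,2) | (2,0) | (0,1) | (0,2) | (0,0) | (1,1) | (1,2) | (1,0)
(2,2) | (2,2) | (2,0) | (2,1) | (0,2) | (0,0) | (0,1) | (1,2) | (1,0) | (1,1)
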